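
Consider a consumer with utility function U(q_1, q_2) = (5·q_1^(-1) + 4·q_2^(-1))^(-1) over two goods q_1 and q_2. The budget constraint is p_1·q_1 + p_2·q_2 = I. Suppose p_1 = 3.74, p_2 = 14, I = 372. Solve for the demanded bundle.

q_1* = 36.4274, q_2* = 16.8401

MU_q_1 ∝ 5·q_1^(-2), MU_q_2 ∝ 4·q_2^(-2), so MRS = (5/4)·(q_2/q_1)^(2) = p_1/p_2.
Solve for the ratio: q_2/q_1 = [(4/5)·p_1/p_2]^(0.5).
Substitute q_2 = (q_2/q_1)·q_1 into the budget: q_1* = I/(p_1 + p_2·(q_2/q_1)).
Numerically q_2/q_1 = 0.462292, so q_1* = 372/(3.74 + 14·0.462292) = 36.4274 and q_2* = 0.462292·36.4274 = 16.8401.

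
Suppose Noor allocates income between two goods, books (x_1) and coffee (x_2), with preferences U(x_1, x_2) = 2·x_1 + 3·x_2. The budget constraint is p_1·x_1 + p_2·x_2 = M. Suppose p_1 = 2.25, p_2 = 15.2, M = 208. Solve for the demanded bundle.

x_1* = 92.4444, x_2* = 0

Numerically: x_1* = 92.4444, x_2* = 0.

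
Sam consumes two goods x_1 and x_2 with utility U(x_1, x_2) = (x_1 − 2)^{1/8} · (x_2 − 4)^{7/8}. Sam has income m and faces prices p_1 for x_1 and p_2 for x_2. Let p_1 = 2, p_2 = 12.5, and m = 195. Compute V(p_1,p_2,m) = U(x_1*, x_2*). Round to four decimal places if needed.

This is Cobb-Douglas in (x_1−2, x_2−4): tangency gives 0.125·p_2·(x_2−4) = 0.875·p_1·(x_1−2).
Substituting into the budget: x_1* = 2 + 0.125·(m − 2·p_1 − 4·p_2)/p_1, and x_2* = 4 + 0.875·(…)/p_2.
Discretionary income = 195 − 2·2 − 4·12.5 = 141; x_1* = 2 + 0.125·141/2 = 10.8125; x_2* = 4 + 0.875·141/12.5 = 13.87.
Utility at the optimum: U(10.8125, 13.87) = 9.7312.

V = 9.7312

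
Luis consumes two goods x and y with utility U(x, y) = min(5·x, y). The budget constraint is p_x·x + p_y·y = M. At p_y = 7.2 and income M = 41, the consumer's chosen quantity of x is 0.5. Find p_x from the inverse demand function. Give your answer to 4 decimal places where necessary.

p_x = 46

With perfect complements, no substitution: consume in ratio x:y = 1:5.
Budget: p_x·x + p_y·5·x = M, so (p_x + 5·p_y)·x = M.
Demand: x*(p_x,p_y,M) = M/(p_x + 5·p_y), y* = 5·M/(p_x + 5·p_y).
Set x* = 0.5 in the demand function and solve for p_x: p_x = 46.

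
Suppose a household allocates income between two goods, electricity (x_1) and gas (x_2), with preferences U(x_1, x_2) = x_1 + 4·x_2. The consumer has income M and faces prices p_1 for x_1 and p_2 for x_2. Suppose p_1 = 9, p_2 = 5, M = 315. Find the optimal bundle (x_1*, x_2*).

x_1* = 0, x_2* = 63

Perfect substitutes: compare marginal utility per dollar. 1/p_1 vs 4/p_2 → 0.1111 vs 0.8.
x_2 gives more utility per dollar, so spend all income on x_2: x_2* = M/p_2, x_1* = 0.
Numerically: x_1* = 0, x_2* = 63.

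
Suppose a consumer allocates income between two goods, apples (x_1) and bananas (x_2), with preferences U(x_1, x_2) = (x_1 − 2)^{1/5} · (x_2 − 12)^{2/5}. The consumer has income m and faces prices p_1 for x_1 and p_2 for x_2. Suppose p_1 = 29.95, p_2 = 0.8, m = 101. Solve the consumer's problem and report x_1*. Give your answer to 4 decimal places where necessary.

Let x_1' = x_1−2, x_2' = x_2−12. MRS = (1/2)·x_2'/x_1' = p_1/p_2.
Substituting into the budget: x_1* = 2 + 1/3·(m − 2·p_1 − 12·p_2)/p_1, and x_2* = 12 + 2/3·(…)/p_2.
Discretionary income = 101 − 2·29.95 − 12·0.8 = 31.5; x_1* = 2 + 1/3·31.5/29.95 = 2.3506.

x_1* = 2.3506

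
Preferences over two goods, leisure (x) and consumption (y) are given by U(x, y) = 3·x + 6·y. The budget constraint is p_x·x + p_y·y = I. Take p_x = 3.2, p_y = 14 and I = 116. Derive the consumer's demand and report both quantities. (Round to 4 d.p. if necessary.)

x gives more utility per dollar, so spend all income on x: x* = I/p_x, y* = 0.
Numerically: x* = 36.25, y* = 0.

x* = 36.25, y* = 0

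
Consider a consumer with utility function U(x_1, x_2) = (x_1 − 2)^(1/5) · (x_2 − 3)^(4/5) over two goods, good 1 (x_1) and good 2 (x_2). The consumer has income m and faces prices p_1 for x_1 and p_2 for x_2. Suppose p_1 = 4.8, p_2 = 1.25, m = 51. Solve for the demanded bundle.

x_1* = 3.5688, x_2* = 27.096

Let x_1' = x_1−2, x_2' = x_2−3. MRS = (1/4)·x_2'/x_1' = p_1/p_2.
Substituting into the budget: x_1* = 2 + 0.2·(m − 2·p_1 − 3·p_2)/p_1, and x_2* = 3 + 0.8·(…)/p_2.
Discretionary income = 51 − 2·4.8 − 3·1.25 = 37.65; x_1* = 2 + 0.2·37.65/4.8 = 3.5688; x_2* = 3 + 0.8·37.65/1.25 = 27.096.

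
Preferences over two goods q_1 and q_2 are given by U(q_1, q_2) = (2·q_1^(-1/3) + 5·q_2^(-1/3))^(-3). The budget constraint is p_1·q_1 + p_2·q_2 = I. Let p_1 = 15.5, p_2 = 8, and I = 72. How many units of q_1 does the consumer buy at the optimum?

From the CES first-order condition, (2/5)·(q_2/q_1)^(4/3) = p_1/p_2.
Hence q_2/q_1 = ((5/2)·p_1/p_2)^(1/(4/3)), i.e. raised to the 0.75 power.
Substitute q_2 = (q_2/q_1)·q_1 into the budget: q_1* = I/(p_1 + p_2·(q_2/q_1)).
Numerically q_2/q_1 = 3.265023, so q_1* = 72/(15.5 + 8·3.265023) = 1.7299.

q_1* = 1.7299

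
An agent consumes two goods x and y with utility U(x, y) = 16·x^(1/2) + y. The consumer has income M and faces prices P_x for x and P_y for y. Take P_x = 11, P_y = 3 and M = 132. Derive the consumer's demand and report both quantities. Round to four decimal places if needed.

Utility is quasi-linear in y; the FOC for x is 8/√x = P_x/P_y.
Solve: √x = 8·P_y/P_x, so x*(P_x,P_y) = (8·P_y/P_x)², and y* = (M − P_x·x*)/P_y.
Plugging in: x* = (8·3/11)² = 4.7603, y* = 26.5455.

x* = 4.7603, y* = 26.5455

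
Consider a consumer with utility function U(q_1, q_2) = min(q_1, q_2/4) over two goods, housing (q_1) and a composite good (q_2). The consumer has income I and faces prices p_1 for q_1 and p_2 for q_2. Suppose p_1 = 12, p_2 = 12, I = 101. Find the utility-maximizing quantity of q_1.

q_1* = 1.6833

With perfect complements, no substitution: consume in ratio q_1:q_2 = 1:4.
Budget: p_1·q_1 + p_2·4·q_1 = I, so (p_1 + 4·p_2)·q_1 = I.
Demand: q_1*(p_1,p_2,I) = I/(p_1 + 4·p_2), q_2* = 4·I/(p_1 + 4·p_2).
Here 12 + 4·12 = 60, giving q_1* = 1.6833.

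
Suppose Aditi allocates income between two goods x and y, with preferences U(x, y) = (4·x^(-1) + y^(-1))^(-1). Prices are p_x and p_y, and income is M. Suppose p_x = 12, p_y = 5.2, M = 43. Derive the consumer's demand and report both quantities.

x* = 2.696, y* = 2.0477

With the ratio pinned down, the budget gives x* = M/(p_x + p_y·(y/x)) and y* = (y/x)·x*.
Numerically y/x = 0.759555, so x* = 43/(12 + 5.2·0.759555) = 2.696 and y* = 0.759555·2.696 = 2.0477.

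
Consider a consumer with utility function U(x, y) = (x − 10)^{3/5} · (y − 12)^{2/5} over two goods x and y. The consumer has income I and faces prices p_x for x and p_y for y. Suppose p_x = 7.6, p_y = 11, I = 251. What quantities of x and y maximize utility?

MRS = (3/2)·(y−12)/(x−10). Tangency with p_x/p_y gives y−12 = (2/3)·(p_x/p_y)·(x−10).
After buying the subsistence bundle (10, 12), a share 0.6 of the remaining income goes to x: x* = 10 + 0.6·(I − 10p_x − 12p_y)/p_x.
Discretionary income = 251 − 10·7.6 − 12·11 = 43; x* = 10 + 0.6·43/7.6 = 13.3947; y* = 12 + 0.4·43/11 = 13.5636.

x* = 13.3947, y* = 13.5636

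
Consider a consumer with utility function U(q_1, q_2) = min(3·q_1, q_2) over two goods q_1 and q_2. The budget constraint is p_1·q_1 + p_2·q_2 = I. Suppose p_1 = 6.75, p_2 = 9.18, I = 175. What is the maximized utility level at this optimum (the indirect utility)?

V = 15.3106

Demand: q_1*(p_1,p_2,I) = I/(p_1 + 3·p_2), q_2* = 3·I/(p_1 + 3·p_2).
Here 6.75 + 3·9.18 = 34.29, giving q_1* = 5.1035 and q_2* = 15.3106.
Utility at the optimum: U(5.1035, 15.3106) = 15.3106.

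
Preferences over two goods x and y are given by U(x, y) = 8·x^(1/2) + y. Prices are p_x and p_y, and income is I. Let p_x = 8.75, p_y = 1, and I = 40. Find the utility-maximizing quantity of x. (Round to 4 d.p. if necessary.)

x* = 0.209

MU_x = 4/√x, MU_y = 1. Tangency: 4/√x = p_x/p_y.
Solve: √x = 4·p_y/p_x, so x*(p_x,p_y) = (4·p_y/p_x)², and y* = (I − p_x·x*)/p_y.
Plugging in: x* = (4·1/8.75)² = 0.209.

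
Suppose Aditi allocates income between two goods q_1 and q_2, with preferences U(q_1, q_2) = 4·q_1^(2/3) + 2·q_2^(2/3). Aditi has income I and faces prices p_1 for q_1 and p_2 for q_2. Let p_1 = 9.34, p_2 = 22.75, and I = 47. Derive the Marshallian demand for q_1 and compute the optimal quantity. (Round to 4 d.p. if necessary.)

q_1* = 4.9283

Substitute q_2 = (q_2/q_1)·q_1 into the budget: q_1* = I/(p_1 + p_2·(q_2/q_1)).
Numerically q_2/q_1 = 0.00865, so q_1* = 47/(9.34 + 22.75·0.00865) = 4.9283.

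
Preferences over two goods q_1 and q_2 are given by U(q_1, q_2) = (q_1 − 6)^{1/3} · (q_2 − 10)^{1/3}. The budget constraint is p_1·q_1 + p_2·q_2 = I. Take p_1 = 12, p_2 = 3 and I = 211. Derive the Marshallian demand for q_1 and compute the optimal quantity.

q_1* = 10.5417

This is Cobb-Douglas in (q_1−6, q_2−10): tangency gives 1/3·p_2·(q_2−10) = 1/3·p_1·(q_1−6).
After buying the subsistence bundle (6, 10), a share 0.5 of the remaining income goes to q_1: q_1* = 6 + 0.5·(I − 6p_1 − 10p_2)/p_1.
Discretionary income = 211 − 6·12 − 10·3 = 109; q_1* = 6 + 0.5·109/12 = 10.5417.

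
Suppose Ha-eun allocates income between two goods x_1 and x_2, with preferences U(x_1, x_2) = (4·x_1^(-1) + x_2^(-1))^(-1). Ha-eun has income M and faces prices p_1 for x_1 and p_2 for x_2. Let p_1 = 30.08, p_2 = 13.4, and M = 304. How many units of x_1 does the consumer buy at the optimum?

x_1* = 7.5776

MRS = MU_x_1/MU_x_2 = 4·(x_2/x_1)^(2). Set equal to p_1/p_2.
Hence x_2/x_1 = ((1/4)·p_1/p_2)^(1/(2)), i.e. raised to the 0.5 power.
Substitute x_2 = (x_2/x_1)·x_1 into the budget: x_1* = M/(p_1 + p_2·(x_2/x_1)).
Numerically x_2/x_1 = 0.749129, so x_1* = 304/(30.08 + 13.4·0.749129) = 7.5776.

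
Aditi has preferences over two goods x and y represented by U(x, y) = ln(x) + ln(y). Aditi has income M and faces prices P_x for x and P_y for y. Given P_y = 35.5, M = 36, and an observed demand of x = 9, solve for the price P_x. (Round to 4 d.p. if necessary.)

P_x = 2

The MRS is y/x. Set MRS = P_x/P_y.
So P_y·y = P_x·x; combined with the budget, a share 0.5 of income goes to x.
Demand: x*(P_x,P_y,M) = 0.5·M/P_x and y* = 0.5·M/P_y.
Set x* = 9 in the demand function and solve for P_x: P_x = 2.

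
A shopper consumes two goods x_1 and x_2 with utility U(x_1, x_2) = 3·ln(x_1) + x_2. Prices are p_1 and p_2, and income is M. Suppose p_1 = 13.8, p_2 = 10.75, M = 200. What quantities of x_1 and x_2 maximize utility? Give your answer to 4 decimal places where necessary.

At the given prices: x_1* = 3·10.75/13.8 = 2.337, and x_2* = 15.6047.

x_1* = 2.337, x_2* = 15.6047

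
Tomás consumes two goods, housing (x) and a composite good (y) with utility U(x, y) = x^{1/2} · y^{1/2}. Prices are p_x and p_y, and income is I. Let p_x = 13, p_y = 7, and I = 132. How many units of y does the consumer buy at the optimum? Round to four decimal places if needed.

y* = 9.4286

The MRS is y/x. Set MRS = p_x/p_y.
Rearranging, p_y·y = p_x·x. Substituting into the budget gives p_x·x·(1 + 1) = I.
Demand: x*(p_x,p_y,I) = 0.5·I/p_x and y* = 0.5·I/p_y.
At p_x=13, p_y=7, I=132: y* = 0.5·132/7 = 9.4286.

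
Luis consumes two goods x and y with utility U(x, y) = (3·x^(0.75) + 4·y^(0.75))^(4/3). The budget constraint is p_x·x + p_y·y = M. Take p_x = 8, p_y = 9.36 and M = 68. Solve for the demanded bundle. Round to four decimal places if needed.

x* = 2.8588, y* = 4.8216

With the ratio pinned down, the budget gives x* = M/(p_x + p_y·(y/x)) and y* = (y/x)·x*.
Numerically y/x = 1.686598, so x* = 68/(8 + 9.36·1.686598) = 2.8588 and y* = 1.686598·2.8588 = 4.8216.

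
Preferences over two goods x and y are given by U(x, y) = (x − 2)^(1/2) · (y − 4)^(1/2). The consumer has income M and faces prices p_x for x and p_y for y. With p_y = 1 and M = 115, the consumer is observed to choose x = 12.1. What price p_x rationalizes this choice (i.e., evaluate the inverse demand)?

p_x = 5

This is Cobb-Douglas in (x−2, y−4): tangency gives 0.5·p_y·(y−4) = 0.5·p_x·(x−2).
Substituting into the budget: x* = 2 + 0.5·(M − 2·p_x − 4·p_y)/p_x, and y* = 4 + 0.5·(…)/p_y.
Set x* = 12.1 in the demand function and solve for p_x: p_x = 5.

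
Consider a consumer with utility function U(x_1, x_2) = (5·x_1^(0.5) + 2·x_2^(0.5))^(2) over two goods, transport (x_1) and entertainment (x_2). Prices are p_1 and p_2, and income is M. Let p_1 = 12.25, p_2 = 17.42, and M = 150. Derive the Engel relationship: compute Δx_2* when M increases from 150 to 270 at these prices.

Δx_2* = 0.6967

Numerically x_2/x_1 = 0.079122, so x_1* = 150/(12.25 + 17.42·0.079122) = 11.0065 and x_2* = 0.079122·11.0065 = 0.8709.
At M' = 270: x_2* = 1.5675. Change: 1.5675 − 0.8709 = 0.6967.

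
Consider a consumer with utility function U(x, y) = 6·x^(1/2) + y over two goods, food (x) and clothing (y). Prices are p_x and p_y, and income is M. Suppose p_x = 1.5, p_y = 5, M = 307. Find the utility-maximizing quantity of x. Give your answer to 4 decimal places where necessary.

Set MRS = p_x/p_y: 3·x^(−1/2) = p_x/p_y.
Thus x* = (3·p_y/p_x)² — independent of M — with the rest of income spent on y.
Plugging in: x* = (3·5/1.5)² = 100.

x* = 100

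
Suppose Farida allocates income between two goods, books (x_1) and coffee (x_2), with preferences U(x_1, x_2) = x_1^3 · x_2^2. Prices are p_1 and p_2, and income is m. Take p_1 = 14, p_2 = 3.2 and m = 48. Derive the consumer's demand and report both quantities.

At p_1=14, p_2=3.2, m=48: x_1* = 0.6·48/14 = 2.0571, x_2* = 6.

x_1* = 2.0571, x_2* = 6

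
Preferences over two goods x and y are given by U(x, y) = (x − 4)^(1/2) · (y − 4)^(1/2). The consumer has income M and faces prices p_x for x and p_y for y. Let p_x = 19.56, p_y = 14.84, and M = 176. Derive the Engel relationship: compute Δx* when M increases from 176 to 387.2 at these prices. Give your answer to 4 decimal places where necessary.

Δx* = 5.3988

Discretionary income = 176 − 4·19.56 − 4·14.84 = 38.4; x* = 4 + 0.5·38.4/19.56 = 4.9816.
At M' = 387.2: x* = 10.3804. Change: 10.3804 − 4.9816 = 5.3988.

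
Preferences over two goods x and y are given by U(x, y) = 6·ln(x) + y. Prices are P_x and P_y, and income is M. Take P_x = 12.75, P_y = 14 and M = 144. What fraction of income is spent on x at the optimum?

Set MRS = P_x/P_y: (6/x)/1 = P_x/P_y.
So x*(P_x,P_y) = 6·P_y/P_x, independent of income; and y* = (M − 6·P_y)/P_y.
At the given prices: x* = 6·14/12.75 = 6.5882, and y* = 4.2857.
Expenditure on x: 12.75·6.5882 = 84; share = 0.5833.

share on x = 0.5833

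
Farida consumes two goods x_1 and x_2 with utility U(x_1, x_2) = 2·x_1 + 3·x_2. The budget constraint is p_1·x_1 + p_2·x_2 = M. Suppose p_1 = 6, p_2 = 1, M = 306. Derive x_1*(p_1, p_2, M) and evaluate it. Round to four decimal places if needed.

x_1* = 0

Linear utility — the consumer picks whichever good has higher MU/price: 2/6 = 0.3333 vs 3/1 = 3.
x_2 gives more utility per dollar, so spend all income on x_2: x_2* = M/p_2, x_1* = 0.
Numerically: x_1* = 0, x_2* = 306.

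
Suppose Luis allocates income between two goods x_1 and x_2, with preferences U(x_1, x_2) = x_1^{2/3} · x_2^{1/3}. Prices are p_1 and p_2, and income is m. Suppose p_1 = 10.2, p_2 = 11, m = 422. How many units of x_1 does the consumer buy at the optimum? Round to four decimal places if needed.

Demand: x_1*(p_1,p_2,m) = 2/3·m/p_1 and x_2* = 1/3·m/p_2.
At p_1=10.2, p_2=11, m=422: x_1* = 2/3·422/10.2 = 27.5817.

x_1* = 27.5817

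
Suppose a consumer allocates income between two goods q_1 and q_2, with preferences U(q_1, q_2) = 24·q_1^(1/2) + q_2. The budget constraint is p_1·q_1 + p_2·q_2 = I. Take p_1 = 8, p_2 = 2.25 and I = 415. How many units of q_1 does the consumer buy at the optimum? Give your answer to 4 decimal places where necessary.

q_1* = 11.3906

Utility is quasi-linear in q_2; the FOC for q_1 is 12/√q_1 = p_1/p_2.
Thus q_1* = (12·p_2/p_1)² — independent of I — with the rest of income spent on q_2.
Plugging in: q_1* = (12·2.25/8)² = 11.3906.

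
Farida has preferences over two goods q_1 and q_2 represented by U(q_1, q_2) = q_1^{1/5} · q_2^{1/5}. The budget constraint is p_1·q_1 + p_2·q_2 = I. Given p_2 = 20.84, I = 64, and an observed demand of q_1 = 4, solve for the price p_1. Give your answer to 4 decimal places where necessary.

MU_q_1/MU_q_2 = (0.2·q_2)/(0.2·q_1); tangency sets this equal to p_1/p_2.
Rearranging, p_2·q_2 = p_1·q_1. Substituting into the budget gives p_1·q_1·(1 + 1) = I.
Demand: q_1*(p_1,p_2,I) = 0.5·I/p_1 and q_2* = 0.5·I/p_2.
Set q_1* = 4 in the demand function and solve for p_1: p_1 = 8.

p_1 = 8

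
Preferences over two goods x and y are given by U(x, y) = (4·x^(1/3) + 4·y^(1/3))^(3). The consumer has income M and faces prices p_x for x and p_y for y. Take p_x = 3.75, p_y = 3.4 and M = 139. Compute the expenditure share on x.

From the CES first-order condition, (y/x)^(2/3) = p_x/p_y.
Solve for the ratio: y/x = [p_x/p_y]^(1.5).
With the ratio pinned down, the budget gives x* = M/(p_x + p_y·(y/x)) and y* = (y/x)·x*.
Numerically y/x = 1.15832, so x* = 139/(3.75 + 3.4·1.15832) = 18.0794 and y* = 1.15832·18.0794 = 20.9418.
Expenditure on x: 3.75·18.0794 = 67.7979; share = 0.4878.

share on x = 0.4878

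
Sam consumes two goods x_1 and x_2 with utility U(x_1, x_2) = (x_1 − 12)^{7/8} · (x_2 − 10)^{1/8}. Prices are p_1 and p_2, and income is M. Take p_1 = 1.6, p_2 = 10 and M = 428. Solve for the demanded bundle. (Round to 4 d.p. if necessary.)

x_1* = 180.875, x_2* = 13.86

Let x_1' = x_1−12, x_2' = x_2−10. MRS = 7·x_2'/x_1' = p_1/p_2.
After buying the subsistence bundle (12, 10), a share 0.875 of the remaining income goes to x_1: x_1* = 12 + 0.875·(M − 12p_1 − 10p_2)/p_1.
Discretionary income = 428 − 12·1.6 − 10·10 = 308.8; x_1* = 12 + 0.875·308.8/1.6 = 180.875; x_2* = 10 + 0.125·308.8/10 = 13.86.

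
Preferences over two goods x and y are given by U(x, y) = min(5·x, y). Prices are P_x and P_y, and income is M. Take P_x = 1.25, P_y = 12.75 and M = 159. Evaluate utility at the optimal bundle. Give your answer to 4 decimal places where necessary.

V = 12.2308

Leontief preferences: the optimum is at the kink where x/1 = y/5, i.e. y = 5·x.
Budget: P_x·x + P_y·5·x = M, so (P_x + 5·P_y)·x = M.
Demand: x*(P_x,P_y,M) = M/(P_x + 5·P_y), y* = 5·M/(P_x + 5·P_y).
Here 1.25 + 5·12.75 = 65, giving x* = 2.4462 and y* = 12.2308.
Utility at the optimum: U(2.4462, 12.2308) = 12.2308.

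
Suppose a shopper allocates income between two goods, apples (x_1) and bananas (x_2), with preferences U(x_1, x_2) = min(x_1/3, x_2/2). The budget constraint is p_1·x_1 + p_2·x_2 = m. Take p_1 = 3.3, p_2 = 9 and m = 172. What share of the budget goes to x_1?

share on x_1 = 0.3548

Here 3·3.3 + 2·9 = 27.9, giving x_1* = 18.4946 and x_2* = 12.3297.
Expenditure on x_1: 3.3·18.4946 = 61.0323; share = 0.3548.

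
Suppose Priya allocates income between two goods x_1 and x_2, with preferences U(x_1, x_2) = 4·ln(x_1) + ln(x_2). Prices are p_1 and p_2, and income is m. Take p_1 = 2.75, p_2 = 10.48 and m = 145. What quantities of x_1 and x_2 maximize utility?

The MRS is 4·x_2/x_1. Set MRS = p_1/p_2.
Rearranging, p_2·x_2 = (1/4)·p_1·x_1. Substituting into the budget gives p_1·x_1·(1 + (1/4)) = m.
Demand: x_1*(p_1,p_2,m) = 0.8·m/p_1 and x_2* = 0.2·m/p_2.
At p_1=2.75, p_2=10.48, m=145: x_1* = 0.8·145/2.75 = 42.1818, x_2* = 2.7672.

x_1* = 42.1818, x_2* = 2.7672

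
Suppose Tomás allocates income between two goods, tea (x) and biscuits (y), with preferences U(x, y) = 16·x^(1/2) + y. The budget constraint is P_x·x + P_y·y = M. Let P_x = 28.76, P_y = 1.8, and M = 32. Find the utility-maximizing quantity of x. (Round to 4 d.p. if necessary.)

x* = 0.2507

Plugging in: x* = (8·1.8/28.76)² = 0.2507.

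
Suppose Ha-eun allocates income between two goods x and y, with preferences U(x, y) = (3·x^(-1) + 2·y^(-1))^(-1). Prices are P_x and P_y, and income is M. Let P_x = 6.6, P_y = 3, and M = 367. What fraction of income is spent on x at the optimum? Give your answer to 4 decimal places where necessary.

MRS = MU_x/MU_y = (3/2)·(y/x)^(2). Set equal to P_x/P_y.
Hence y/x = ((2/3)·P_x/P_y)^(1/(2)), i.e. raised to the 0.5 power.
With the ratio pinned down, the budget gives x* = M/(P_x + P_y·(y/x)) and y* = (y/x)·x*.
Numerically y/x = 1.21106, so x* = 367/(6.6 + 3·1.21106) = 35.8637 and y* = 1.21106·35.8637 = 43.4331.
Expenditure on x: 6.6·35.8637 = 236.7006; share = 0.645.

share on x = 0.645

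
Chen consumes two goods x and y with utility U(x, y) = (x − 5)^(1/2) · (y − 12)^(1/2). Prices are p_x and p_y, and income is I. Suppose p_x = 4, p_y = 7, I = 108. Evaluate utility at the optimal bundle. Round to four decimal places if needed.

V = 0.378

Substituting into the budget: x* = 5 + 0.5·(I − 5·p_x − 12·p_y)/p_x, and y* = 12 + 0.5·(…)/p_y.
Discretionary income = 108 − 5·4 − 12·7 = 4; x* = 5 + 0.5·4/4 = 5.5; y* = 12 + 0.5·4/7 = 12.2857.
Utility at the optimum: U(5.5, 12.2857) = 0.378.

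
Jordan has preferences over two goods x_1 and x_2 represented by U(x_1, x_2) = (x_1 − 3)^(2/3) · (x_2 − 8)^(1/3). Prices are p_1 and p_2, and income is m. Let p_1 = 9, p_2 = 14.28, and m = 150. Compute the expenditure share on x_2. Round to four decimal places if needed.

share on x_2 = 0.7811

This is Cobb-Douglas in (x_1−3, x_2−8): tangency gives 2/3·p_2·(x_2−8) = 1/3·p_1·(x_1−3).
Substituting into the budget: x_1* = 3 + 2/3·(m − 3·p_1 − 8·p_2)/p_1, and x_2* = 8 + 1/3·(…)/p_2.
Discretionary income = 150 − 3·9 − 8·14.28 = 8.76; x_1* = 3 + 2/3·8.76/9 = 3.6489; x_2* = 8 + 1/3·8.76/14.28 = 8.2045.
Expenditure on x_2: 14.28·8.2045 = 117.16; share = 0.7811.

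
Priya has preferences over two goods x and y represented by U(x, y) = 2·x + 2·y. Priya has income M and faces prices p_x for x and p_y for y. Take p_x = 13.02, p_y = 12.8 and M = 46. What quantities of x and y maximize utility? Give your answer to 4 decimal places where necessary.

Linear utility — the consumer picks whichever good has higher MU/price: 2/13.02 = 0.1536 vs 2/12.8 = 0.1562.
y gives more utility per dollar, so spend all income on y: y* = M/p_y, x* = 0.
Numerically: x* = 0, y* = 3.5938.

x* = 0, y* = 3.5938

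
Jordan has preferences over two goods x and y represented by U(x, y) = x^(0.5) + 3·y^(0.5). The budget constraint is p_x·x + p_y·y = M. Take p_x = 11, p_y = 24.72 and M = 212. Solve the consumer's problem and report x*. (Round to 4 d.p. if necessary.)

MU_x ∝ x^(-0.5), MU_y ∝ 3·y^(-0.5), so MRS = (1/3)·(y/x)^(0.5) = p_x/p_y.
Solve for the ratio: y/x = [3·p_x/p_y]^(2).
Substitute y = (y/x)·x into the budget: x* = M/(p_x + p_y·(y/x)).
Numerically y/x = 1.782095, so x* = 212/(11 + 24.72·1.782095) = 3.8508.

x* = 3.8508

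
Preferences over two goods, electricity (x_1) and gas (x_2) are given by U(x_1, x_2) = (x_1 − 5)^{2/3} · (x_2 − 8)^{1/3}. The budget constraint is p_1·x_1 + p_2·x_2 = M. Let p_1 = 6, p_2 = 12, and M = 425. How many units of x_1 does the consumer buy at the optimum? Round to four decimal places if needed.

x_1* = 38.2222

This is Cobb-Douglas in (x_1−5, x_2−8): tangency gives 2/3·p_2·(x_2−8) = 1/3·p_1·(x_1−5).
Substituting into the budget: x_1* = 5 + 2/3·(M − 5·p_1 − 8·p_2)/p_1, and x_2* = 8 + 1/3·(…)/p_2.
Discretionary income = 425 − 5·6 − 8·12 = 299; x_1* = 5 + 2/3·299/6 = 38.2222.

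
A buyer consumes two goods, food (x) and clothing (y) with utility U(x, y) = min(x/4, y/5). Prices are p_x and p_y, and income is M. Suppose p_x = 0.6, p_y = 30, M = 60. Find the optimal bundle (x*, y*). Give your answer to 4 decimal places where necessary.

With perfect complements, no substitution: consume in ratio x:y = 4:5.
Budget: p_x·x + p_y·(5/4)·x = M, so (4·p_x + 5·p_y)·x = 4·M.
Demand: x*(p_x,p_y,M) = 4·M/(4·p_x + 5·p_y), y* = 5·M/(4·p_x + 5·p_y).
Here 4·0.6 + 5·30 = 152.4, giving x* = 1.5748 and y* = 1.9685.

x* = 1.5748, y* = 1.9685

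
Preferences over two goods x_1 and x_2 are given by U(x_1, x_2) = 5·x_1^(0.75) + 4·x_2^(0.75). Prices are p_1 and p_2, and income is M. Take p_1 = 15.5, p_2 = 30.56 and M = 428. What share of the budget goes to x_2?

MU_x_1 ∝ 5·x_1^(-0.25), MU_x_2 ∝ 4·x_2^(-0.25), so MRS = (5/4)·(x_2/x_1)^(0.25) = p_1/p_2.
Solve for the ratio: x_2/x_1 = [(4/5)·p_1/p_2]^(4).
With the ratio pinned down, the budget gives x_1* = M/(p_1 + p_2·(x_2/x_1)) and x_2* = (x_2/x_1)·x_1*.
Numerically x_2/x_1 = 0.027106, so x_1* = 428/(15.5 + 30.56·0.027106) = 26.212 and x_2* = 0.027106·26.212 = 0.7105.
Expenditure on x_2: 30.56·0.7105 = 21.7134; share = 0.0507.

share on x_2 = 0.0507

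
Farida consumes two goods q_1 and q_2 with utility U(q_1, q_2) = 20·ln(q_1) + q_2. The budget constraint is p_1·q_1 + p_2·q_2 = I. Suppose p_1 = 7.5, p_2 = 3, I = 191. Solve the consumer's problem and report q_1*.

MU_q_1 = 20/q_1, MU_q_2 = 1. Tangency: 20/q_1 = p_1/p_2.
So q_1*(p_1,p_2) = 20·p_2/p_1, independent of income; and q_2* = (I − 20·p_2)/p_2.
At the given prices: q_1* = 20·3/7.5 = 8.

q_1* = 8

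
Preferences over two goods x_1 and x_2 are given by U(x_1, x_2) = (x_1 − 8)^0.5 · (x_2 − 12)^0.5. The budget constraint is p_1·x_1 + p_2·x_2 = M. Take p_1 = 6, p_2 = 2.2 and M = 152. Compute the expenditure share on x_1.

Let x_1' = x_1−8, x_2' = x_2−12. MRS = x_2'/x_1' = p_1/p_2.
After buying the subsistence bundle (8, 12), a share 0.5 of the remaining income goes to x_1: x_1* = 8 + 0.5·(M − 8p_1 − 12p_2)/p_1.
Discretionary income = 152 − 8·6 − 12·2.2 = 77.6; x_1* = 8 + 0.5·77.6/6 = 14.4667; x_2* = 12 + 0.5·77.6/2.2 = 29.6364.
Expenditure on x_1: 6·14.4667 = 86.8; share = 0.5711.

share on x_1 = 0.5711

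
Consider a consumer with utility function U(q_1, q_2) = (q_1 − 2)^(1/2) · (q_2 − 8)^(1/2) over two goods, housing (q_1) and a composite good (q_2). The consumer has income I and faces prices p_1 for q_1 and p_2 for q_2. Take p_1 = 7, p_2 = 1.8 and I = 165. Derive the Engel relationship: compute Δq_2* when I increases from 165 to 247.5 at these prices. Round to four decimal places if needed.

This is Cobb-Douglas in (q_1−2, q_2−8): tangency gives 0.5·p_2·(q_2−8) = 0.5·p_1·(q_1−2).
Substituting into the budget: q_1* = 2 + 0.5·(I − 2·p_1 − 8·p_2)/p_1, and q_2* = 8 + 0.5·(…)/p_2.
Discretionary income = 165 − 2·7 − 8·1.8 = 136.6; q_2* = 8 + 0.5·136.6/1.8 = 45.9444.
At I' = 247.5: q_2* = 68.8611. Change: 68.8611 − 45.9444 = 22.9167.

Δq_2* = 22.9167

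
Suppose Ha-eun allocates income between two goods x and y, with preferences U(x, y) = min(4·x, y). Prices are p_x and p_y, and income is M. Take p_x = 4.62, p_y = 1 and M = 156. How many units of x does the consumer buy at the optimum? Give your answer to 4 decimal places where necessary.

With perfect complements, no substitution: consume in ratio x:y = 1:4.
Budget: p_x·x + p_y·4·x = M, so (p_x + 4·p_y)·x = M.
Demand: x*(p_x,p_y,M) = M/(p_x + 4·p_y), y* = 4·M/(p_x + 4·p_y).
Here 4.62 + 4·1 = 8.62, giving x* = 18.0974.

x* = 18.0974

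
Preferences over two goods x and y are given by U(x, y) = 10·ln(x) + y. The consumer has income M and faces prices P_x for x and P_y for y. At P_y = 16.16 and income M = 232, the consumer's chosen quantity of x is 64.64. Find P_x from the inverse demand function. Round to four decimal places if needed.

P_x = 2.5

Set MRS = P_x/P_y: (10/x)/1 = P_x/P_y.
So x*(P_x,P_y) = 10·P_y/P_x, independent of income; and y* = (M − 10·P_y)/P_y.
Set x* = 64.64 in the demand function and solve for P_x: P_x = 2.5.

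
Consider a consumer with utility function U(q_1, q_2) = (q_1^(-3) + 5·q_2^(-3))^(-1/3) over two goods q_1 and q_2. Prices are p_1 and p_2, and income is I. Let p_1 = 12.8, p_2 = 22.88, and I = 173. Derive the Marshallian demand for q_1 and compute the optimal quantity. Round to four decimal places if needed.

Numerically q_2/q_1 = 1.293246, so q_1* = 173/(12.8 + 22.88·1.293246) = 4.0812.

q_1* = 4.0812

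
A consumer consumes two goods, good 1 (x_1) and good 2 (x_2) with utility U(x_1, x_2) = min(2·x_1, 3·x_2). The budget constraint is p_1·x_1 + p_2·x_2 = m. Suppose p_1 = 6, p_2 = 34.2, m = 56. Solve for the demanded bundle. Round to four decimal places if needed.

x_1* = 1.9444, x_2* = 1.2963

With perfect complements, no substitution: consume in ratio x_1:x_2 = 3:2.
Budget: p_1·x_1 + p_2·(2/3)·x_1 = m, so (3·p_1 + 2·p_2)·x_1 = 3·m.
Demand: x_1*(p_1,p_2,m) = 3·m/(3·p_1 + 2·p_2), x_2* = 2·m/(3·p_1 + 2·p_2).
Here 3·6 + 2·34.2 = 86.4, giving x_1* = 1.9444 and x_2* = 1.2963.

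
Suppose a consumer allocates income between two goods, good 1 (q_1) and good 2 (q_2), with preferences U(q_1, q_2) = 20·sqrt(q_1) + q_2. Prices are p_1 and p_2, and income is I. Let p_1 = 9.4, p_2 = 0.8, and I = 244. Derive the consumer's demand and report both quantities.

Solve: √q_1 = 10·p_2/p_1, so q_1*(p_1,p_2) = (10·p_2/p_1)², and q_2* = (I − p_1·q_1*)/p_2.
Plugging in: q_1* = (10·0.8/9.4)² = 0.7243, q_2* = 296.4894.

q_1* = 0.7243, q_2* = 296.4894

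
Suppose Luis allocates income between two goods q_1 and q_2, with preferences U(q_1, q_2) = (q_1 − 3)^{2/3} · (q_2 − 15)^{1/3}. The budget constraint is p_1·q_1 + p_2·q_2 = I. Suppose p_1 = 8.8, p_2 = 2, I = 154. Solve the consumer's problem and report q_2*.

MRS = 2·(q_2−15)/(q_1−3). Tangency with p_1/p_2 gives q_2−15 = (1/2)·(p_1/p_2)·(q_1−3).
Substituting into the budget: q_1* = 3 + 2/3·(I − 3·p_1 − 15·p_2)/p_1, and q_2* = 15 + 1/3·(…)/p_2.
Discretionary income = 154 − 3·8.8 − 15·2 = 97.6; q_2* = 15 + 1/3·97.6/2 = 31.2667.

q_2* = 31.2667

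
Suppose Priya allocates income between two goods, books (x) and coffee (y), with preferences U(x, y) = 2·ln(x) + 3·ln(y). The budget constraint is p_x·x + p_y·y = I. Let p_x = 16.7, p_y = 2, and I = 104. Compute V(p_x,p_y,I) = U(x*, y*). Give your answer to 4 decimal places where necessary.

V = 12.1466

Tangency: MRS = (2/3)·y/x = p_x/p_y.
Rearranging, p_y·y = (3/2)·p_x·x. Substituting into the budget gives p_x·x·(1 + (3/2)) = I.
Demand: x*(p_x,p_y,I) = 0.4·I/p_x and y* = 0.6·I/p_y.
At p_x=16.7, p_y=2, I=104: x* = 0.4·104/16.7 = 2.491, y* = 31.2.
Utility at the optimum: U(2.491, 31.2) = 12.1466.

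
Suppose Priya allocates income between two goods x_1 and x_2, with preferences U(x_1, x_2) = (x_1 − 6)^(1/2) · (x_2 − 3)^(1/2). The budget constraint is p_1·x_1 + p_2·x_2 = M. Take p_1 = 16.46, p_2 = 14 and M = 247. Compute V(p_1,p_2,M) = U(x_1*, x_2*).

This is Cobb-Douglas in (x_1−6, x_2−3): tangency gives 0.5·p_2·(x_2−3) = 0.5·p_1·(x_1−6).
After buying the subsistence bundle (6, 3), a share 0.5 of the remaining income goes to x_1: x_1* = 6 + 0.5·(M − 6p_1 − 3p_2)/p_1.
Discretionary income = 247 − 6·16.46 − 3·14 = 106.24; x_1* = 6 + 0.5·106.24/16.46 = 9.2272; x_2* = 3 + 0.5·106.24/14 = 6.7943.
Utility at the optimum: U(9.2272, 6.7943) = 3.4993.

V = 3.4993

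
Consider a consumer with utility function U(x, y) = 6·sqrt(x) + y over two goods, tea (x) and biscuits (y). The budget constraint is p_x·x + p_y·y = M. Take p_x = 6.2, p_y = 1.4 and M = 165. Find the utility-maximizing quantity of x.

x* = 0.4589

Utility is quasi-linear in y; the FOC for x is 3/√x = p_x/p_y.
Solve: √x = 3·p_y/p_x, so x*(p_x,p_y) = (3·p_y/p_x)², and y* = (M − p_x·x*)/p_y.
Plugging in: x* = (3·1.4/6.2)² = 0.4589.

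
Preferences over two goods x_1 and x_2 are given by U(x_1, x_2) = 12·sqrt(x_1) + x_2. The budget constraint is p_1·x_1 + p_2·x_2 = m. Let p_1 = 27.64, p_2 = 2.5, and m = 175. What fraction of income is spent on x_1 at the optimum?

Utility is quasi-linear in x_2; the FOC for x_1 is 6/√x_1 = p_1/p_2.
Solve: √x_1 = 6·p_2/p_1, so x_1*(p_1,p_2) = (6·p_2/p_1)², and x_2* = (m − p_1·x_1*)/p_2.
Plugging in: x_1* = (6·2.5/27.64)² = 0.2945, x_2* = 66.7438.
Expenditure on x_1: 27.64·0.2945 = 8.1404; share = 0.0465.

share on x_1 = 0.0465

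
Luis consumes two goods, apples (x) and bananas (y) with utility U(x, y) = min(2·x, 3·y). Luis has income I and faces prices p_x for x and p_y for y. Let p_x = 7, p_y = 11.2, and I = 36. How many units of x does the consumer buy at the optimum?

Demand: x*(p_x,p_y,I) = 3·I/(3·p_x + 2·p_y), y* = 2·I/(3·p_x + 2·p_y).
Here 3·7 + 2·11.2 = 43.4, giving x* = 2.4885.

x* = 2.4885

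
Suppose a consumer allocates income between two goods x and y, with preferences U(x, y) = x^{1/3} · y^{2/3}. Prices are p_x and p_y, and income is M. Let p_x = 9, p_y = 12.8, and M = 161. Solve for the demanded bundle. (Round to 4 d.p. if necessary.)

MU_x/MU_y = (1/3·y)/(2/3·x); tangency sets this equal to p_x/p_y.
Rearranging, p_y·y = 2·p_x·x. Substituting into the budget gives p_x·x·(1 + 2) = M.
Demand: x*(p_x,p_y,M) = 1/3·M/p_x and y* = 2/3·M/p_y.
At p_x=9, p_y=12.8, M=161: x* = 1/3·161/9 = 5.963, y* = 8.3854.

x* = 5.963, y* = 8.3854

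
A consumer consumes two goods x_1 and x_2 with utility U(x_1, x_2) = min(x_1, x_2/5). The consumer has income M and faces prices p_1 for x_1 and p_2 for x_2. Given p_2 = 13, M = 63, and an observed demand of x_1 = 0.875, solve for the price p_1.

p_1 = 7

Leontief preferences: the optimum is at the kink where x_1/1 = x_2/5, i.e. x_2 = 5·x_1.
Budget: p_1·x_1 + p_2·5·x_1 = M, so (p_1 + 5·p_2)·x_1 = M.
Demand: x_1*(p_1,p_2,M) = M/(p_1 + 5·p_2), x_2* = 5·M/(p_1 + 5·p_2).
Set x_1* = 0.875 in the demand function and solve for p_1: p_1 = 7.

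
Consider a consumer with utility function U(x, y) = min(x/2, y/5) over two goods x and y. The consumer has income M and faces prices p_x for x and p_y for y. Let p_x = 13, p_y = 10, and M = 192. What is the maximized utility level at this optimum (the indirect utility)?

V = 2.5263

With perfect complements, no substitution: consume in ratio x:y = 2:5.
Budget: p_x·x + p_y·(5/2)·x = M, so (2·p_x + 5·p_y)·x = 2·M.
Demand: x*(p_x,p_y,M) = 2·M/(2·p_x + 5·p_y), y* = 5·M/(2·p_x + 5·p_y).
Here 2·13 + 5·10 = 76, giving x* = 5.0526 and y* = 12.6316.
Utility at the optimum: U(5.0526, 12.6316) = 2.5263.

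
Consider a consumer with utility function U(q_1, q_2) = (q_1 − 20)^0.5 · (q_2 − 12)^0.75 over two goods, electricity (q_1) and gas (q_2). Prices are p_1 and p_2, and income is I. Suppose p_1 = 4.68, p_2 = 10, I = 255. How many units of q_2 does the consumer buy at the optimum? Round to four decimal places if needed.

q_2* = 14.484

MRS = (2/3)·(q_2−12)/(q_1−20). Tangency with p_1/p_2 gives q_2−12 = (3/2)·(p_1/p_2)·(q_1−20).
Substituting into the budget: q_1* = 20 + 0.4·(I − 20·p_1 − 12·p_2)/p_1, and q_2* = 12 + 0.6·(…)/p_2.
Discretionary income = 255 − 20·4.68 − 12·10 = 41.4; q_2* = 12 + 0.6·41.4/10 = 14.484.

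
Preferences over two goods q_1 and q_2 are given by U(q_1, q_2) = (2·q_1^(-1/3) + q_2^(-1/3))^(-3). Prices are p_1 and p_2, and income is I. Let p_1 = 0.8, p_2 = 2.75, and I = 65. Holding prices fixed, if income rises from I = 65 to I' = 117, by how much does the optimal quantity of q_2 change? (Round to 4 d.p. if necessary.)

Δq_2* = 8.46

From the CES first-order condition, 2·(q_2/q_1)^(4/3) = p_1/p_2.
Solve for the ratio: q_2/q_1 = [(1/2)·p_1/p_2]^(0.75).
With the ratio pinned down, the budget gives q_1* = I/(p_1 + p_2·(q_2/q_1)) and q_2* = (q_2/q_1)·q_1*.
Numerically q_2/q_1 = 0.23553, so q_1* = 65/(0.8 + 2.75·0.23553) = 44.8986 and q_2* = 0.23553·44.8986 = 10.575.
At I' = 117: q_2* = 19.0349. Change: 19.0349 − 10.575 = 8.46.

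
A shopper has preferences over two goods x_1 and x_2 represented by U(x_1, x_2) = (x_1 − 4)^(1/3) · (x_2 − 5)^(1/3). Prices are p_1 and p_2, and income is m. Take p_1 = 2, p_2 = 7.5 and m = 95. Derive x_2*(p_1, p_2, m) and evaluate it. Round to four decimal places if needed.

x_2* = 8.3

Let x_1' = x_1−4, x_2' = x_2−5. MRS = x_2'/x_1' = p_1/p_2.
After buying the subsistence bundle (4, 5), a share 0.5 of the remaining income goes to x_1: x_1* = 4 + 0.5·(m − 4p_1 − 5p_2)/p_1.
Discretionary income = 95 − 4·2 − 5·7.5 = 49.5; x_2* = 5 + 0.5·49.5/7.5 = 8.3.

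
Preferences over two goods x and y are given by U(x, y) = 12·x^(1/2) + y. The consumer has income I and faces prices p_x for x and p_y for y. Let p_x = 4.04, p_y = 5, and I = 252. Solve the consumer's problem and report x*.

MU_x = 6/√x, MU_y = 1. Tangency: 6/√x = p_x/p_y.
Solve: √x = 6·p_y/p_x, so x*(p_x,p_y) = (6·p_y/p_x)², and y* = (I − p_x·x*)/p_y.
Plugging in: x* = (6·5/4.04)² = 55.1417.

x* = 55.1417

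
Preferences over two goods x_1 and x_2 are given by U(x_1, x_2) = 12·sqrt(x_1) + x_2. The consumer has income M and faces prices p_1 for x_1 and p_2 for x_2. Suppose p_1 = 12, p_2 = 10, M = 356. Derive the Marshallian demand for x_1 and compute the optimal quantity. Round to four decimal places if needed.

MU_x_1 = 6/√x_1, MU_x_2 = 1. Tangency: 6/√x_1 = p_1/p_2.
Solve: √x_1 = 6·p_2/p_1, so x_1*(p_1,p_2) = (6·p_2/p_1)², and x_2* = (M − p_1·x_1*)/p_2.
Plugging in: x_1* = (6·10/12)² = 25.

x_1* = 25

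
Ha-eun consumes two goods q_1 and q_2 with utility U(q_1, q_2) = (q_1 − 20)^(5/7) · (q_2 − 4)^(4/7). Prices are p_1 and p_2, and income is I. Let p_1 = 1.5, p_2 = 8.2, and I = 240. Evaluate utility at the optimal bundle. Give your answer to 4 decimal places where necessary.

This is Cobb-Douglas in (q_1−20, q_2−4): tangency gives 5/7·p_2·(q_2−4) = 4/7·p_1·(q_1−20).
Substituting into the budget: q_1* = 20 + 5/9·(I − 20·p_1 − 4·p_2)/p_1, and q_2* = 4 + 4/9·(…)/p_2.
Discretionary income = 240 − 20·1.5 − 4·8.2 = 177.2; q_1* = 20 + 5/9·177.2/1.5 = 85.6296; q_2* = 4 + 4/9·177.2/8.2 = 13.6043.
Utility at the optimum: U(85.6296, 13.6043) = 72.3333.

V = 72.3333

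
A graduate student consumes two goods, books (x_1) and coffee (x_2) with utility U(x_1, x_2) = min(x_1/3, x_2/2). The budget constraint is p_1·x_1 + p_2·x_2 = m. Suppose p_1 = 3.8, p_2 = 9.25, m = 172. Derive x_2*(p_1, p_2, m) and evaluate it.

x_2* = 11.505

With perfect complements, no substitution: consume in ratio x_1:x_2 = 3:2.
Budget: p_1·x_1 + p_2·(2/3)·x_1 = m, so (3·p_1 + 2·p_2)·x_1 = 3·m.
Demand: x_1*(p_1,p_2,m) = 3·m/(3·p_1 + 2·p_2), x_2* = 2·m/(3·p_1 + 2·p_2).
Here 3·3.8 + 2·9.25 = 29.9, giving x_2* = 11.505.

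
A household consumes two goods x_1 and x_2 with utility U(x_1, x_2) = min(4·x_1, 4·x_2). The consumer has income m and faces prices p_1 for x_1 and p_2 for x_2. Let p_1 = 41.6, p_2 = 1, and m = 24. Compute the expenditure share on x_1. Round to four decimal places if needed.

share on x_1 = 0.9765

Leontief preferences: the optimum is at the kink where x_1/4 = x_2/4, i.e. x_2 = x_1.
Budget: p_1·x_1 + p_2·x_1 = m, so (4·p_1 + 4·p_2)·x_1 = 4·m.
Demand: x_1*(p_1,p_2,m) = 4·m/(4·p_1 + 4·p_2), x_2* = 4·m/(4·p_1 + 4·p_2).
Here 4·41.6 + 4·1 = 170.4, giving x_1* = 0.5634 and x_2* = 0.5634.
Expenditure on x_1: 41.6·0.5634 = 23.4366; share = 0.9765.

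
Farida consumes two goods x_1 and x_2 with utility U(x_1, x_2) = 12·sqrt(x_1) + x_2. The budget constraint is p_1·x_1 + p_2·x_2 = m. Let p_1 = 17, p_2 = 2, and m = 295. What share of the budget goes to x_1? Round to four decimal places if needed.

share on x_1 = 0.0287

MU_x_1 = 6/√x_1, MU_x_2 = 1. Tangency: 6/√x_1 = p_1/p_2.
Thus x_1* = (6·p_2/p_1)² — independent of m — with the rest of income spent on x_2.
Plugging in: x_1* = (6·2/17)² = 0.4983, x_2* = 143.2647.
Expenditure on x_1: 17·0.4983 = 8.4706; share = 0.0287.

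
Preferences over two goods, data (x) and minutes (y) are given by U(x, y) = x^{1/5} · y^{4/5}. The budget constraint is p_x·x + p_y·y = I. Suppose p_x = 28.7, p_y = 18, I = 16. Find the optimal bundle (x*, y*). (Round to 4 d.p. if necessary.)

x* = 0.1115, y* = 0.7111

MU_x/MU_y = (0.2·y)/(0.8·x); tangency sets this equal to p_x/p_y.
So 0.2·p_y·y = 0.8·p_x·x; combined with the budget, a share 0.2 of income goes to x.
Demand: x*(p_x,p_y,I) = 0.2·I/p_x and y* = 0.8·I/p_y.
At p_x=28.7, p_y=18, I=16: x* = 0.2·16/28.7 = 0.1115, y* = 0.7111.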